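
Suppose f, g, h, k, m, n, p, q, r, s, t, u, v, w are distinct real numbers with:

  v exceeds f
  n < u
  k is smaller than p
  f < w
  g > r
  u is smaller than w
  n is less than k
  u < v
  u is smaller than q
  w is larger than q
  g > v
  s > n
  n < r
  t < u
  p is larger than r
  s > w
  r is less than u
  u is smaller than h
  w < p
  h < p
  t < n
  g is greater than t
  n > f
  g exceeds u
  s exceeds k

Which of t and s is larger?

t < n and n < r give t < r.
Then r < u extends the chain to u.
With u < q: t < n < r < u < q.
With q < w: t < n < r < u < q < w.
With w < s: t < n < r < u < q < w < s.
So t < s; s is the larger of the two.

s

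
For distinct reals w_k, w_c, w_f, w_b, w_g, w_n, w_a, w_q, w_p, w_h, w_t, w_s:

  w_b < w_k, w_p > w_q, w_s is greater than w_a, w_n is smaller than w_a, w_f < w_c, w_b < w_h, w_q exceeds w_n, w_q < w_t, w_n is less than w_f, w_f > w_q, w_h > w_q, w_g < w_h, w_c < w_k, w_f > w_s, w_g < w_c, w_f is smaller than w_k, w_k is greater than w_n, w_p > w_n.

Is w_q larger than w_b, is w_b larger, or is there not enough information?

Following every chain through w_b: above w_b we get w_h, w_k.
w_q is not reached, and no chain runs the other way from w_q to w_b.
So the given relations leave the order of w_b and w_q undetermined.

undetermined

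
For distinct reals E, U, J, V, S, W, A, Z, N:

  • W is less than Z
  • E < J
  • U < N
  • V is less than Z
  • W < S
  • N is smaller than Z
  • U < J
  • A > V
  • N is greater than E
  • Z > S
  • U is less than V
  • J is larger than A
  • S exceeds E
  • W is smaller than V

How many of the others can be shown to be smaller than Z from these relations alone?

6

Directly below Z: W, S, N, V.
One step further: E, U (6 so far).
Nothing else is reachable below Z; 6 in all.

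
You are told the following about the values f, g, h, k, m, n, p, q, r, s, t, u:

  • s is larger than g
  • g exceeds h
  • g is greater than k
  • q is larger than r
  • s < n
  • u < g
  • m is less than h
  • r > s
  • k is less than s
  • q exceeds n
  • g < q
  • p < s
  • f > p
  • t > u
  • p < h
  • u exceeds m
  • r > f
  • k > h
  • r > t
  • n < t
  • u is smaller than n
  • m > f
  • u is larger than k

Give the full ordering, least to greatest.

p < f < m < h < k < u < g < s < n < t < r < q

Nothing is placed below p, so it is least; from there p < f; f < m; m < h; h < k; k < u; u < g; g < s; s < n; n < t; t < r; r < q, each given directly.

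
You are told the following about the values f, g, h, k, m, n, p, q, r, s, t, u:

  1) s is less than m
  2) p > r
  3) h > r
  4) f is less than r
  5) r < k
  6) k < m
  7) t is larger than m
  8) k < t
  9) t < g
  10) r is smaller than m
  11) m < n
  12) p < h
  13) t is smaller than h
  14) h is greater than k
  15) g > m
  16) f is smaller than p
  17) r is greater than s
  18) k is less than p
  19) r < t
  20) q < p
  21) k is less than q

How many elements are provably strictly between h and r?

5

The relations place r below h. An element lies strictly between them when it is forced above r and also forced below h.
Above r: {k, m, q, t, g, p, n}. Below h: {f, s, k, m, q, t, p}.
Intersection: {k, m, q, t, p} — 5.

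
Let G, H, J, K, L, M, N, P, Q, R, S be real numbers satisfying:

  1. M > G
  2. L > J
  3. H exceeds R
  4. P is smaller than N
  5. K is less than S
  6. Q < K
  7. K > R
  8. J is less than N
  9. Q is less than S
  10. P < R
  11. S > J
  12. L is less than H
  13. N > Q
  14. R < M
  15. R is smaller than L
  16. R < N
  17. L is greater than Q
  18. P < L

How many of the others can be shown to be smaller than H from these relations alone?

5

The elements the relations force below H are P, Q, R, J, L — no chain reaches any other.
That is 5.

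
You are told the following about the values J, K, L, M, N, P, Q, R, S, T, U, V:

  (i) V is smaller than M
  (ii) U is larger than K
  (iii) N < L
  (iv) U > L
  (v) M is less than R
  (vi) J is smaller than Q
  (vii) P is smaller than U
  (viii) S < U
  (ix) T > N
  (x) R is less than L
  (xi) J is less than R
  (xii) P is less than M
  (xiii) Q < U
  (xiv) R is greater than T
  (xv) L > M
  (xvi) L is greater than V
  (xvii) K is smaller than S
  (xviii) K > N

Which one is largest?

J is not greatest since J < R; N is not greatest since N < T; P is not greatest since P < M; T is not greatest since T < R; V is not greatest since V < L; M is not greatest since M < L; R is not greatest since R < L; L is not greatest since L < U; Q is not greatest since Q < U; K is not greatest since K < S; S is not greatest since S < U.
Only U has nothing above it, so U is the largest.

U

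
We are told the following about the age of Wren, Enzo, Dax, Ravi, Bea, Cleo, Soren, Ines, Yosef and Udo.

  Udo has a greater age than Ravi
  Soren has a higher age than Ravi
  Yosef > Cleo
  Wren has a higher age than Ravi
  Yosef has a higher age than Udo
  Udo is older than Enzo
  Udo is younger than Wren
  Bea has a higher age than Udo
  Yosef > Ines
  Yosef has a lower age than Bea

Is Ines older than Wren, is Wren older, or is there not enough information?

Following every chain through Ines: above Ines we get Yosef, Bea.
Wren is not reached, and no chain runs the other way from Wren to Ines.
So the given relations leave the order of Ines and Wren undetermined.

undetermined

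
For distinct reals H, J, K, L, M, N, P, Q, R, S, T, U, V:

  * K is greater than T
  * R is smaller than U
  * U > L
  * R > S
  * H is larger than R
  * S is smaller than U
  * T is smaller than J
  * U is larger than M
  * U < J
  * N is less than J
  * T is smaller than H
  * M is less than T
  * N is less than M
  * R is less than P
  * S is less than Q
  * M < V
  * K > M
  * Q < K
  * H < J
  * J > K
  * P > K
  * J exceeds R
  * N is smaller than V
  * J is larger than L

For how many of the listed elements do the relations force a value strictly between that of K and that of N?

Chaining upward from N reaches: M, V, T, H, U, P, J.
Chaining downward from K reaches: S, M, Q, T.
Strictly between N and K are those in both lists: M, T — 2 elements.

2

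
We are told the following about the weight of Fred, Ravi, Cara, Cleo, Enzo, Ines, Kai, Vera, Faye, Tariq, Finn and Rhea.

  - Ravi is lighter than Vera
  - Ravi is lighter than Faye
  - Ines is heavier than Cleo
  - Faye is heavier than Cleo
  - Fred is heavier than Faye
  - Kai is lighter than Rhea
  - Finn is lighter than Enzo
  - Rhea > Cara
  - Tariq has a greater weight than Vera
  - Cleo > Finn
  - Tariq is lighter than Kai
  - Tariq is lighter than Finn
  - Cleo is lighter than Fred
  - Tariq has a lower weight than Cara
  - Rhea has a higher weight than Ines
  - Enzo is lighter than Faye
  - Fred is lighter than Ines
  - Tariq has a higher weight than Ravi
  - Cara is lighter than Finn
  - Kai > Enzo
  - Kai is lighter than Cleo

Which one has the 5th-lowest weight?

Finn

The consecutive relations fix a unique order: Ravi < Vera < Tariq < Cara < Finn < Enzo < Kai < Cleo < Faye < Fred < Ines < Rhea.
Counting 5 from the smallest end gives Finn.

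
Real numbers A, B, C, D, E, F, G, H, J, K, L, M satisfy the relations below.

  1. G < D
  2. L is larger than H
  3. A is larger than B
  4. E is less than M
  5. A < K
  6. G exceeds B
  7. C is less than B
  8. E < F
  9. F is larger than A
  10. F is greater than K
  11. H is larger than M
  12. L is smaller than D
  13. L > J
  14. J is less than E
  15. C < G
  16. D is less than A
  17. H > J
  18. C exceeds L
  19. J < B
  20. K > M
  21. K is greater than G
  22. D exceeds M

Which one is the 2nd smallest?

Chaining the given pairs: J < E < M < H < L < C < B < G < D < A < K < F.
Counting 2 from the smallest end gives E.

E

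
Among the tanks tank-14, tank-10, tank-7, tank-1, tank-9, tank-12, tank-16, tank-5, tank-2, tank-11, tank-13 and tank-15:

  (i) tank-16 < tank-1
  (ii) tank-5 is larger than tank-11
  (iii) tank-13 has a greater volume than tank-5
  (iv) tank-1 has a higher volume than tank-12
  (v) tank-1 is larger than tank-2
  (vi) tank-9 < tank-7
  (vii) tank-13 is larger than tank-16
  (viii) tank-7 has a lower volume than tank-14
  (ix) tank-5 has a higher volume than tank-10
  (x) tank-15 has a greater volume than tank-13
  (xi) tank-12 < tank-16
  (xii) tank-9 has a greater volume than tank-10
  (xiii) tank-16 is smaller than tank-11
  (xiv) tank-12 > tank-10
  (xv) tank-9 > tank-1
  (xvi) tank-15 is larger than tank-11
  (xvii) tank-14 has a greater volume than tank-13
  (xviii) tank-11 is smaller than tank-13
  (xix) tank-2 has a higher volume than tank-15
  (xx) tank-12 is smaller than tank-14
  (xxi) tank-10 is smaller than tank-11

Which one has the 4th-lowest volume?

Piecing the relations together gives one ordering: tank-10 < tank-12 < tank-16 < tank-11 < tank-5 < tank-13 < tank-15 < tank-2 < tank-1 < tank-9 < tank-7 < tank-14.
Counting 4 from the smallest end gives tank-11.

tank-11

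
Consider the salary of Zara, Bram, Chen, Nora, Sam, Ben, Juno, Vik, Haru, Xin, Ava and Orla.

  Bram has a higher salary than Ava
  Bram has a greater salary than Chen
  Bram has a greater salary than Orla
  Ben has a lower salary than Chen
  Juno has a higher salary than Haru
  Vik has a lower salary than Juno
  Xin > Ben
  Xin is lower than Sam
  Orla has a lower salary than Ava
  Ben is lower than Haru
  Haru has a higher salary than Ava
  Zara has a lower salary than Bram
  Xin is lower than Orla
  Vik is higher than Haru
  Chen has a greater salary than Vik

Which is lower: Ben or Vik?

Ben

Ben < Xin < Orla < Ava < Haru < Vik, by transitivity through Xin, Orla, Ava, Haru.
So Ben < Vik; Ben is the lower of the two.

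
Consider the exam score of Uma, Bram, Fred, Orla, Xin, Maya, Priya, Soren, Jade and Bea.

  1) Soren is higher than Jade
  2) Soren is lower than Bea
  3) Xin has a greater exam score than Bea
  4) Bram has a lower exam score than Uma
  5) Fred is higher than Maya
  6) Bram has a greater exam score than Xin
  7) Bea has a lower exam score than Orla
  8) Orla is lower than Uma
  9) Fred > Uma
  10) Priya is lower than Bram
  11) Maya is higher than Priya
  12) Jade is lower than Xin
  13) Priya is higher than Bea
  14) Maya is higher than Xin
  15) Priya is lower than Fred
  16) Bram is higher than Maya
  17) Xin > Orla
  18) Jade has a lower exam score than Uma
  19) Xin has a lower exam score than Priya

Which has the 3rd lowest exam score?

Piecing the relations together gives one ordering: Jade < Soren < Bea < Orla < Xin < Priya < Maya < Bram < Uma < Fred.
Counting 3 from the smallest end gives Bea.

Bea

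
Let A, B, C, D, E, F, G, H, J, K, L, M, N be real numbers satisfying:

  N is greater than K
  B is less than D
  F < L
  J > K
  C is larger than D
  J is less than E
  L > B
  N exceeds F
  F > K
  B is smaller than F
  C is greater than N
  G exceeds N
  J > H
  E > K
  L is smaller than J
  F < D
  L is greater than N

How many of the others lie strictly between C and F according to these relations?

2

The relations place F below C. An element lies strictly between them when it is forced above F and also forced below C.
Above F: {D, N, L, G, J, E}. Below C: {B, K, D, N}.
Intersection: {D, N} — 2.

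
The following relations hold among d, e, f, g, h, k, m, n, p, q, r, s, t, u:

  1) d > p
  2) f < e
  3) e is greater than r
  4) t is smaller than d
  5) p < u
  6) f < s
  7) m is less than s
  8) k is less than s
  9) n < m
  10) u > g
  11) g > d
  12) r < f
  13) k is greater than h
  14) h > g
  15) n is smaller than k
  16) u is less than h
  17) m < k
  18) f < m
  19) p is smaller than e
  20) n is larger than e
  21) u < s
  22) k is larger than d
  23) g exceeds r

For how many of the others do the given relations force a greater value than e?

4

From e the given relations immediately reach n.
From those, m, k — 3 in total.
From those, s — 4 in total.
Nothing else is reachable above e; 4 in all.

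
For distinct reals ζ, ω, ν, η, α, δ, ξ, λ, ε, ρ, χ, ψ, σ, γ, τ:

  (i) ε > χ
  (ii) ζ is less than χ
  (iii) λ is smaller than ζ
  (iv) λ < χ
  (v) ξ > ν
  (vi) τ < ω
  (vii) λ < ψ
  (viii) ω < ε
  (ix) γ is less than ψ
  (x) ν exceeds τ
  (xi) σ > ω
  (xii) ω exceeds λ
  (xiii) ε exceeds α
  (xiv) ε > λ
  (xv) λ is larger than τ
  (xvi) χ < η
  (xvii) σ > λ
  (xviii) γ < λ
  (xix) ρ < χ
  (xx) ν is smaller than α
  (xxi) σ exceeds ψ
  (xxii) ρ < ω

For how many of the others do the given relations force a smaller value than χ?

5

The elements the relations force below χ are τ, ρ, γ, λ, ζ — no chain reaches any other.
That is 5.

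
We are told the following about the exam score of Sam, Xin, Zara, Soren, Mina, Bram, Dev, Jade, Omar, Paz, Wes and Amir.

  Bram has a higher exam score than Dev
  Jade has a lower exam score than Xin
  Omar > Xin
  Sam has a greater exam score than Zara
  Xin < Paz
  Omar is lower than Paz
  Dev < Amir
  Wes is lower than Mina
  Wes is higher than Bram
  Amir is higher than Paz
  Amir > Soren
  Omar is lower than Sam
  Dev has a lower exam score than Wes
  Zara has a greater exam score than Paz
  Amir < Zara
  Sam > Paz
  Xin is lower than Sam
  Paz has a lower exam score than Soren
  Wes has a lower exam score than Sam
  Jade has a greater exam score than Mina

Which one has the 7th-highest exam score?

Xin

Chaining the given pairs: Dev < Bram < Wes < Mina < Jade < Xin < Omar < Paz < Soren < Amir < Zara < Sam.
The 7th largest is Xin.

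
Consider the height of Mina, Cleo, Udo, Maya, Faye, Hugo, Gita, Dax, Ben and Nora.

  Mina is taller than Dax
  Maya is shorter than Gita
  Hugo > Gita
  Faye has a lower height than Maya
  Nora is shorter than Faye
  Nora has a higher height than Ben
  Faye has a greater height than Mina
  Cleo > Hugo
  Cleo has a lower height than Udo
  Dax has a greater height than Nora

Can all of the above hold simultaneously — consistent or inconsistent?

The single ordering Ben < Nora < Dax < Mina < Faye < Maya < Gita < Hugo < Cleo < Udo satisfies every listed relation, so no contradiction arises.

consistent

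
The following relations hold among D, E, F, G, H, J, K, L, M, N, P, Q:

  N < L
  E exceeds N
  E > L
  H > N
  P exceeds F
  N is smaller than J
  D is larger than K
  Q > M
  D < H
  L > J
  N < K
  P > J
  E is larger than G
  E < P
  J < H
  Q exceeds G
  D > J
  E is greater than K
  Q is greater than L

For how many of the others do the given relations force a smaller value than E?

5

Directly below E: N, G, L, K.
One step further: J (5 so far).
Nothing else is reachable below E; 5 in all.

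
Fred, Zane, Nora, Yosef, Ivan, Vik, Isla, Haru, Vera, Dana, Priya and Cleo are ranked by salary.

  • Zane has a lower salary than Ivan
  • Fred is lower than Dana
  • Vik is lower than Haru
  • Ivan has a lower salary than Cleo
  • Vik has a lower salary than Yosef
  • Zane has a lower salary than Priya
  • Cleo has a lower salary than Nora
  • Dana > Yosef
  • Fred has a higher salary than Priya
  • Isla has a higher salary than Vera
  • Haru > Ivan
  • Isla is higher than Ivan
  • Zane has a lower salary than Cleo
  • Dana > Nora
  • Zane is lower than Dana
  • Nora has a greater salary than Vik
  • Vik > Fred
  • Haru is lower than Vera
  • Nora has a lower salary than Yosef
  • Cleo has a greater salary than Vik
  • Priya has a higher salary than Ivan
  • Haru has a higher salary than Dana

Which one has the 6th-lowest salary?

Piecing the relations together gives one ordering: Zane < Ivan < Priya < Fred < Vik < Cleo < Nora < Yosef < Dana < Haru < Vera < Isla.
The 6th smallest is Cleo.

Cleo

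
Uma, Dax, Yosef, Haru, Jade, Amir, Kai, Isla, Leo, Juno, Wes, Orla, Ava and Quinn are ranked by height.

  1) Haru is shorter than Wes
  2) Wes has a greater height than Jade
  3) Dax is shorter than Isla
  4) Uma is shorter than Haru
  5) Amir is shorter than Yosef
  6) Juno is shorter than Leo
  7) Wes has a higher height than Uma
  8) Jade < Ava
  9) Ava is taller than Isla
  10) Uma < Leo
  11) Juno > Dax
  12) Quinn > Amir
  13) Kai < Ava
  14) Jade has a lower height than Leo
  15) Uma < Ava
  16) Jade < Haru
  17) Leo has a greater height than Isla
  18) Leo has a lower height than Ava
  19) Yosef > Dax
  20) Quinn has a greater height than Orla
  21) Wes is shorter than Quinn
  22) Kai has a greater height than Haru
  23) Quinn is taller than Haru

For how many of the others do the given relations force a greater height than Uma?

Directly above Uma: Haru, Wes, Leo, Ava.
One step further: Kai, Quinn (6 so far).
Nothing else is reachable above Uma; 6 in all.

6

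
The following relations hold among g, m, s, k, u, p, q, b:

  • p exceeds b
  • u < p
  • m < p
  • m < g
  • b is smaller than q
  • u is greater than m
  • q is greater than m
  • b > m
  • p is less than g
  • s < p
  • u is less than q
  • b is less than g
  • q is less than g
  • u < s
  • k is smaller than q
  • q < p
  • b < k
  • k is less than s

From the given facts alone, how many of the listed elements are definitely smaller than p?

6

From p the given relations immediately reach m, u, b, q, s.
From those, k — 6 in total.
No other element is forced below p by the given relations, so the count is 6.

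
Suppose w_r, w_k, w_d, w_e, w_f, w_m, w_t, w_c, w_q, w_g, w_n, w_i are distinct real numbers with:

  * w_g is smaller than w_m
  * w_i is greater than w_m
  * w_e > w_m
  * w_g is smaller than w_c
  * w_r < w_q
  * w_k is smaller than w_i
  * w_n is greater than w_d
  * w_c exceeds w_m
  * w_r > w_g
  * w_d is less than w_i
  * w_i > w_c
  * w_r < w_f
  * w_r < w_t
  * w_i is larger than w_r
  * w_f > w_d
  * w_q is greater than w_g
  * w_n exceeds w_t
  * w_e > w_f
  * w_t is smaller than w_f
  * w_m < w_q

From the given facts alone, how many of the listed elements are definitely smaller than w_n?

4

From w_n the given relations immediately reach w_t, w_d.
From those, w_r — 3 in total.
From those, w_g — 4 in total.
No other element is forced below w_n by the given relations, so the count is 4.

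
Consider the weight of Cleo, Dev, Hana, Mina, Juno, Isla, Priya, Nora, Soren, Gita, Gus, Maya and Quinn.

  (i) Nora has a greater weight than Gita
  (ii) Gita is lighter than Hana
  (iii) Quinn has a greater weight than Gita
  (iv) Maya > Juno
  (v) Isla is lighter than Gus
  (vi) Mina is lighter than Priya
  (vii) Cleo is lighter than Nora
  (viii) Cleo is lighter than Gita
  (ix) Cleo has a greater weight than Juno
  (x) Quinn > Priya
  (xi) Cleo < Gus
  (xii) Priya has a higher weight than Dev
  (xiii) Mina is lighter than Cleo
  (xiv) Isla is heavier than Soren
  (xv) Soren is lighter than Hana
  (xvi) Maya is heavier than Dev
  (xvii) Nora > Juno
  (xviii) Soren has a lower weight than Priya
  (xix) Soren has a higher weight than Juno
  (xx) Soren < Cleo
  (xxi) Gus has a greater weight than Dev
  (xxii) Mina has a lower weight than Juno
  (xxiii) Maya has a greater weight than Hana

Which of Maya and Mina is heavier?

Mina < Juno and Juno < Soren give Mina < Soren.
Then Soren < Cleo extends the chain to Cleo.
With Cleo < Gita: Mina < Juno < Soren < Cleo < Gita.
With Gita < Hana: Mina < Juno < Soren < Cleo < Gita < Hana.
With Hana < Maya: Mina < Juno < Soren < Cleo < Gita < Hana < Maya.
So Mina < Maya; Maya is the heavier of the two.

Maya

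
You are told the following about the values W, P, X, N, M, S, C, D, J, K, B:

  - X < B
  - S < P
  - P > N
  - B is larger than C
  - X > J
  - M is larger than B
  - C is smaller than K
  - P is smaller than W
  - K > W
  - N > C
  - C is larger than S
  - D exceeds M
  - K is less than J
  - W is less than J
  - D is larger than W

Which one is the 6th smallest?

The consecutive relations fix a unique order: S < C < N < P < W < K < J < X < B < M < D.
Counting 6 from the smallest end gives K.

K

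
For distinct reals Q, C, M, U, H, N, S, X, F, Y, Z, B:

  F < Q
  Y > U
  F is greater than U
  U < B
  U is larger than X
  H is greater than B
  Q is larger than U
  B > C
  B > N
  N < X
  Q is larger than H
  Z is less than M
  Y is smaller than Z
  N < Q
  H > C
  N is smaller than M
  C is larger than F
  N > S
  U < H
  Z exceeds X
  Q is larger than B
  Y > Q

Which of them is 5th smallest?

Piecing the relations together gives one ordering: S < N < X < U < F < C < B < H < Q < Y < Z < M.
Counting 5 from the smallest end gives F.

F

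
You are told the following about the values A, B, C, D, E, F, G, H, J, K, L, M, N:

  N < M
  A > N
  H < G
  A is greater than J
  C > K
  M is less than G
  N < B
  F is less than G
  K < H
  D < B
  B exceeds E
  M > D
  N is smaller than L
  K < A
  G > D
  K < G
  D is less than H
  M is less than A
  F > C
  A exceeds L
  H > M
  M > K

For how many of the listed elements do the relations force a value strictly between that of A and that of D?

The relations place D below A. An element lies strictly between them when it is forced above D and also forced below A.
Above D: {M, H, B, G}. Below A: {N, J, K, M, L}.
Intersection: {M} — 1.

1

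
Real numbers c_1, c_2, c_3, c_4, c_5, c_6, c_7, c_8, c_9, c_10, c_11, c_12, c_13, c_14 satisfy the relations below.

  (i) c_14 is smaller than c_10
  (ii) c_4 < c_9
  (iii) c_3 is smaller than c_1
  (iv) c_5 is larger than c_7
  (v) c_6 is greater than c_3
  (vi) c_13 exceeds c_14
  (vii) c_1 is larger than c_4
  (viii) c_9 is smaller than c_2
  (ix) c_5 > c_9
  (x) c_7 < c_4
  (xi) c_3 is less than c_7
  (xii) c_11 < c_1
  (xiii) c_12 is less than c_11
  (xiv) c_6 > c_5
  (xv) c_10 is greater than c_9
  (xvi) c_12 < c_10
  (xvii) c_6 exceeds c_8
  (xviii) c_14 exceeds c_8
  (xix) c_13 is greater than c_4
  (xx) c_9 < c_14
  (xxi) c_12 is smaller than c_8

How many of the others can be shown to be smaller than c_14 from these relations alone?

6

Directly below c_14: c_9, c_8.
One step further: c_12, c_4 (4 so far).
One step further: c_7 (5 so far).
One step further: c_3 (6 so far).
Nothing else is reachable below c_14; 6 in all.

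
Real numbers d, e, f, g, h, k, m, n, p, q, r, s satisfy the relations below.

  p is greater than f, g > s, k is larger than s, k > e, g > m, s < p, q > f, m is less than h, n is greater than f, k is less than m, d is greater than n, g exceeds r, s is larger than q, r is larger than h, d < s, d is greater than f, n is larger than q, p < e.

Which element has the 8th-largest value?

s

The consecutive relations fix a unique order: f < q < n < d < s < p < e < k < m < h < r < g.
The 8th largest is s.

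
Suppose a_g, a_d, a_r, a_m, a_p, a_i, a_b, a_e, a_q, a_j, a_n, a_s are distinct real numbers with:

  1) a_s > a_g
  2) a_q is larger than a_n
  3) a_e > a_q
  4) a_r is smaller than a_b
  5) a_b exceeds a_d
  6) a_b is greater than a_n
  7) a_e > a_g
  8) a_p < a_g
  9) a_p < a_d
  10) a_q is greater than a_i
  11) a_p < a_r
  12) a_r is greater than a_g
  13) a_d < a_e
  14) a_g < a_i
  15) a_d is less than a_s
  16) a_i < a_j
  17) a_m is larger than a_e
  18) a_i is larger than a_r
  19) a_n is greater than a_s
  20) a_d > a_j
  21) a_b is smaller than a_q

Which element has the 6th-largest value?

a_s

Chaining the given pairs: a_p < a_g < a_r < a_i < a_j < a_d < a_s < a_n < a_b < a_q < a_e < a_m.
Counting 6 from the largest end gives a_s.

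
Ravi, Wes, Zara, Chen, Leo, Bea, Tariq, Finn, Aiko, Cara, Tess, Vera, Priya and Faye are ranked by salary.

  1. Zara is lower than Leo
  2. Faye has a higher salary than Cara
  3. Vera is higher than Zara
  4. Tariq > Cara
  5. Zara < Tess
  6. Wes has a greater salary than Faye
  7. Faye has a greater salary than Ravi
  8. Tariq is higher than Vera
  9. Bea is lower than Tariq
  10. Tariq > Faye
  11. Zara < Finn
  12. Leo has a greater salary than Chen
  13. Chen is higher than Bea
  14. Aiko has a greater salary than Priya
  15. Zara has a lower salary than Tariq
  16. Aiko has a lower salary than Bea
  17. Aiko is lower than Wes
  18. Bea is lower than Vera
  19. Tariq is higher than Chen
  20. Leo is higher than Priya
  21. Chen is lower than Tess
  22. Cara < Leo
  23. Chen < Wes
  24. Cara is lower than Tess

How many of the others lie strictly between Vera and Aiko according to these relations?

1

The relations place Aiko below Vera. An element lies strictly between them when it is forced above Aiko and also forced below Vera.
Above Aiko: {Bea, Chen, Tariq, Wes, Leo, Tess}. Below Vera: {Priya, Bea, Zara}.
Intersection: {Bea} — 1.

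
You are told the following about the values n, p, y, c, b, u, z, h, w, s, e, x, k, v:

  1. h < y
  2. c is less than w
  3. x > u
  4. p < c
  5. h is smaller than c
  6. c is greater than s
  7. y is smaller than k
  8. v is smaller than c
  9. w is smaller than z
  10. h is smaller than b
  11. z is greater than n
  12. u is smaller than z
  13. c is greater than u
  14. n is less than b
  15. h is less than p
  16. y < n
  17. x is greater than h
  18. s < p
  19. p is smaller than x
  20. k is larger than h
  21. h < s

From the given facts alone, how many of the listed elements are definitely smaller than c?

5

From c the given relations immediately reach h, s, p, u, v.
No other element is forced below c by the given relations, so the count is 5.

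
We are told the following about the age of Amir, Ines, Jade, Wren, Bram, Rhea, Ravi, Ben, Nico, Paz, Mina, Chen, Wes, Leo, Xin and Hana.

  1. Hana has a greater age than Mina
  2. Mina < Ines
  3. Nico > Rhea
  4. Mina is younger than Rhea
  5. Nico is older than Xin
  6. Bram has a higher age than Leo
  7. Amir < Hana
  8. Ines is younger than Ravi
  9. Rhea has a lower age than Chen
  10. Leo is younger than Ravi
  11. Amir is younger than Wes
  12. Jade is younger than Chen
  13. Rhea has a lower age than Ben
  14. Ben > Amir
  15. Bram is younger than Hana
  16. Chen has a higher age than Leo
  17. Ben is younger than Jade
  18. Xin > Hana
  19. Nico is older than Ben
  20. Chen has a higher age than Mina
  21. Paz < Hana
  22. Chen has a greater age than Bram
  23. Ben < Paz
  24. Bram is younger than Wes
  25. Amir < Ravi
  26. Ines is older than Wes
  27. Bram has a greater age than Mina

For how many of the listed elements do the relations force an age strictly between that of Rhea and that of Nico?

Chaining upward from Rhea reaches: Ben, Paz, Hana, Jade, Xin, Chen.
Chaining downward from Nico reaches: Leo, Mina, Bram, Amir, Ben, Paz, Hana, Xin.
Strictly between Rhea and Nico are those in both lists: Ben, Paz, Hana, Xin — 4 elements.

4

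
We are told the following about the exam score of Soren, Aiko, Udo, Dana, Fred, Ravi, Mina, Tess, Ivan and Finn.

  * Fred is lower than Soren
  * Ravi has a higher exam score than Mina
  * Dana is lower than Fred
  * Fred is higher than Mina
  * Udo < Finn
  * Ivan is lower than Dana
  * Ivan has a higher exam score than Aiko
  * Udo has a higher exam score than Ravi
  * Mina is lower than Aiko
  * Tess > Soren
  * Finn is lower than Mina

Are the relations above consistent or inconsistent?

inconsistent

We have Mina < Ravi stated directly, yet also Ravi < Udo < Finn < Mina by chaining the others — so Ravi < Mina. Contradiction.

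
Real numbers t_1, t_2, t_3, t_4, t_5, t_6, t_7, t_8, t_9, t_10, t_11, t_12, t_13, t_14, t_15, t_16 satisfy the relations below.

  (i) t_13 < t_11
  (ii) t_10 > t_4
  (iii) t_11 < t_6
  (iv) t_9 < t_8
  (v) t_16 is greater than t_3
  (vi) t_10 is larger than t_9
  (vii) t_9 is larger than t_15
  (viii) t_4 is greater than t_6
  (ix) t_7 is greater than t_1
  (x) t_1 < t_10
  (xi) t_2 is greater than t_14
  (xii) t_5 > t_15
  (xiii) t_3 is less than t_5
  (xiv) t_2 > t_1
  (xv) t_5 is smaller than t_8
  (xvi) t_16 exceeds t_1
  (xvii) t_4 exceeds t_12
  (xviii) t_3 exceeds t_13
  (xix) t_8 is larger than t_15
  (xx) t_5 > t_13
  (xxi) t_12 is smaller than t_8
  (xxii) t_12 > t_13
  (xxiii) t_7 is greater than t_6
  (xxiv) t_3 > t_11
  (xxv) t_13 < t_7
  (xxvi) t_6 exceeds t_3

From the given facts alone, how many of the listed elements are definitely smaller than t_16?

4

Directly below t_16: t_1, t_3.
One step further: t_13, t_11 (4 so far).
Nothing else is reachable below t_16; 4 in all.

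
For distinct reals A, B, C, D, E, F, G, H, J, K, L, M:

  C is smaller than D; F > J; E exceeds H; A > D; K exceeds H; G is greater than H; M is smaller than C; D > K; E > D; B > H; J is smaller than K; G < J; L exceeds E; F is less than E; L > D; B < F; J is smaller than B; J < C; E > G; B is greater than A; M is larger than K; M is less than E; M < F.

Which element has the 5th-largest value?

Chaining the given pairs: H < G < J < K < M < C < D < A < B < F < E < L.
Counting 5 from the largest end gives A.

A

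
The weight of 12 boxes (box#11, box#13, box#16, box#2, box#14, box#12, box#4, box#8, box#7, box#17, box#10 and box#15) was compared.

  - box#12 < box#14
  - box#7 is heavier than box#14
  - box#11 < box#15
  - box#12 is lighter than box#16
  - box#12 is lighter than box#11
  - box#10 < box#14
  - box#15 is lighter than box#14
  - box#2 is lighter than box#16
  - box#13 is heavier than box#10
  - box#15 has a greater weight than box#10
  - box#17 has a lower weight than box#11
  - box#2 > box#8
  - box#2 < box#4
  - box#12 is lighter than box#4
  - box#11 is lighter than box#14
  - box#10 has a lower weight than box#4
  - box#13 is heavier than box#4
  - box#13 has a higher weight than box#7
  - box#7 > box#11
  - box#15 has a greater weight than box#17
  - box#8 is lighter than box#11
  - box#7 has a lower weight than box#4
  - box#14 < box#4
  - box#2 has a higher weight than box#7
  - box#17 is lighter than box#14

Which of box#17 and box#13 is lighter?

Link the given pairs in sequence: box#17 < box#11; box#11 < box#15; box#15 < box#14; box#14 < box#7; box#7 < box#2; box#2 < box#4; box#4 < box#13.
Chaining these gives box#17 < box#11 < box#15 < box#14 < box#7 < box#2 < box#4 < box#13.
So box#17 < box#13; box#17 is the lighter of the two.

box#17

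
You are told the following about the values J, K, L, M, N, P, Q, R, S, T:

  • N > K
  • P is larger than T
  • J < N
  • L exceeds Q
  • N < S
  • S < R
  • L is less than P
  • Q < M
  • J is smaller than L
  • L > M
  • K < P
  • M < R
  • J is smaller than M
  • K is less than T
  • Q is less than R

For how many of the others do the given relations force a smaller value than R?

6

Directly below R: Q, M, S.
One step further: J, N (5 so far).
One step further: K (6 so far).
No other element is forced below R by the given relations, so the count is 6.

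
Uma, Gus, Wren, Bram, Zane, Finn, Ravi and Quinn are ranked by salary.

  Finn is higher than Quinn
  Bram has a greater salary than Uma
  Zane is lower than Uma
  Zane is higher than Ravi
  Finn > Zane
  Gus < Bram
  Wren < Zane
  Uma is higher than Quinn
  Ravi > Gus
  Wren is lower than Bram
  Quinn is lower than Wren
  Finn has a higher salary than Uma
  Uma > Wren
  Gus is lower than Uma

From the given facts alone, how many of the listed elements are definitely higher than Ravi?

4

Directly above Ravi: Zane.
One step further: Uma, Finn (3 so far).
One step further: Bram (4 so far).
No other element is forced above Ravi by the given relations, so the count is 4.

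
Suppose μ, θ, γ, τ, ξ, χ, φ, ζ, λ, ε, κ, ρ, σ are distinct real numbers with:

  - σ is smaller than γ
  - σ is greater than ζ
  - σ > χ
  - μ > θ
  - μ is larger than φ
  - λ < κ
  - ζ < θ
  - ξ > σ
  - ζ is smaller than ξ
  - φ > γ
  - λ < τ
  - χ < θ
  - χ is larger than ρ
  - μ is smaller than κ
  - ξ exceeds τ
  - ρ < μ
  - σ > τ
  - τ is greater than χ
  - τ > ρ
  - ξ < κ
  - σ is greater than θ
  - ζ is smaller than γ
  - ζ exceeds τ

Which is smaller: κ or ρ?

ρ

Following the relations from ρ: ρ < χ < τ < ζ < θ < σ < γ < φ < μ < κ.
So ρ < κ; ρ is the smaller of the two.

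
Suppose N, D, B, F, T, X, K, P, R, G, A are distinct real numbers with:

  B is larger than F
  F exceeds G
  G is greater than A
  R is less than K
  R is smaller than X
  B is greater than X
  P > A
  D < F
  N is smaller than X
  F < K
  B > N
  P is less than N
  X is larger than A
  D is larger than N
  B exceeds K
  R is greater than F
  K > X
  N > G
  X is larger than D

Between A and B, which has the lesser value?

A

A < G and G < N give A < N.
With N < D: A < G < N < D.
With D < F: A < G < N < D < F.
With F < R: A < G < N < D < F < R.
With R < K: A < G < N < D < F < R < K.
With K < B: A < G < N < D < F < R < K < B.
So A < B; A is the smaller of the two.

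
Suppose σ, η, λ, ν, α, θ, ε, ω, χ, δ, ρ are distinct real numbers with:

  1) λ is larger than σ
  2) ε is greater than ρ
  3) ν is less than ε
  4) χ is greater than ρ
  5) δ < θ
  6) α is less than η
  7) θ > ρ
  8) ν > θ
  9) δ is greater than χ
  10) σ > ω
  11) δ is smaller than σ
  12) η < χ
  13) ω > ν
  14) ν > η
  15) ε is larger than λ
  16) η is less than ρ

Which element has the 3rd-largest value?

The consecutive relations fix a unique order: α < η < ρ < χ < δ < θ < ν < ω < σ < λ < ε.
Counting 3 from the largest end gives σ.

σ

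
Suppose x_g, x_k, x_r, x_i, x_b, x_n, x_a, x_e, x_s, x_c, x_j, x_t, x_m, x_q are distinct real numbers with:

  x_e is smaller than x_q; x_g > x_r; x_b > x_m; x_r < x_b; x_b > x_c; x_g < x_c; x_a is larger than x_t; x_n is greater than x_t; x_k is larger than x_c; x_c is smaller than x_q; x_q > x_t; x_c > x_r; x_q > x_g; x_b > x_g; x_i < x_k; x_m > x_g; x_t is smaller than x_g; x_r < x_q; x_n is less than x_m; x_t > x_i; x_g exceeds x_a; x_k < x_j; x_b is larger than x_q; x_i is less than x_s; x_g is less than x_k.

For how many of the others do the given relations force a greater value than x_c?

4

Directly above x_c: x_q, x_k, x_b.
One step further: x_j (4 so far).
No other element is forced above x_c by the given relations, so the count is 4.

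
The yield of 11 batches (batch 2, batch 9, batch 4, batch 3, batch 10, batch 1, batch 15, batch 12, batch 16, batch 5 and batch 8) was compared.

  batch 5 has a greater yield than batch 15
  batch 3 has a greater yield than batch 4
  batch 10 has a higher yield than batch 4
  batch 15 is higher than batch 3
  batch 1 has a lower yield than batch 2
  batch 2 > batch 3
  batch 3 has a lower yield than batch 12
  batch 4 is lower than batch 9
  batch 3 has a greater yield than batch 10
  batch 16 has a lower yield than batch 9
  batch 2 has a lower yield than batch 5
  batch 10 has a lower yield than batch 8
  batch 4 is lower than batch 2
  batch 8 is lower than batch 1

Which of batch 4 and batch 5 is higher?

batch 5

batch 4 < batch 10 and batch 10 < batch 8 give batch 4 < batch 8.
With batch 8 < batch 1: batch 4 < batch 10 < batch 8 < batch 1.
With batch 1 < batch 2: batch 4 < batch 10 < batch 8 < batch 1 < batch 2.
Then batch 2 < batch 5 extends the chain to batch 5.
So batch 4 < batch 5; batch 5 is the higher of the two.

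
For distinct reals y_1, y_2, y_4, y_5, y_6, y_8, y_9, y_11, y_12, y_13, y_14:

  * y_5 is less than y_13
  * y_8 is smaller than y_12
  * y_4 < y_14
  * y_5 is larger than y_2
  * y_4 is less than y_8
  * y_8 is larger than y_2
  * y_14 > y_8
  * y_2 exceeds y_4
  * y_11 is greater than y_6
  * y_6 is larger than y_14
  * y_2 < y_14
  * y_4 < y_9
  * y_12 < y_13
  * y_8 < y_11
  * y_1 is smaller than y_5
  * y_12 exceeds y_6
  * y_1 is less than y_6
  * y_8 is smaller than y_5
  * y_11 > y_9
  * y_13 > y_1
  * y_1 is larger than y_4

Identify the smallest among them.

Chaining upward from y_4: directly above it, y_2, y_8, y_14, y_9, y_1; then y_6, y_5, y_12, y_13, y_11.
That covers every other element, and nothing is given below y_4, so y_4 is the smallest.

y_4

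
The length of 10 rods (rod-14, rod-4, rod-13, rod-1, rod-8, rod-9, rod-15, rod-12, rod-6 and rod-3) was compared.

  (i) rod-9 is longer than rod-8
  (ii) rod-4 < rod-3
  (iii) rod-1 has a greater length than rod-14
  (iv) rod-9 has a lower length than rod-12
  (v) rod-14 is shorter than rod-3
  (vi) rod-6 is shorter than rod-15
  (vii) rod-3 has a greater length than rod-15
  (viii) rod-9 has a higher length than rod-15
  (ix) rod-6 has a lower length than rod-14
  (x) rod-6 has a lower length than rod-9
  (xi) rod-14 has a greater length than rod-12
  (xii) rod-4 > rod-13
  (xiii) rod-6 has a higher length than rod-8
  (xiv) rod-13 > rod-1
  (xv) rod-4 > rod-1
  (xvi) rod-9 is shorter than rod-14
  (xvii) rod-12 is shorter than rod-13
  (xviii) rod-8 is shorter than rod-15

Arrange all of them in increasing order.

Each adjacent pair is fixed by a given relation: rod-8 < rod-6; rod-6 < rod-15; rod-15 < rod-9; rod-9 < rod-12; rod-12 < rod-14; rod-14 < rod-1; rod-1 < rod-13; rod-13 < rod-4; rod-4 < rod-3. Chaining them end to end gives the full order.

rod-8 < rod-6 < rod-15 < rod-9 < rod-12 < rod-14 < rod-1 < rod-13 < rod-4 < rod-3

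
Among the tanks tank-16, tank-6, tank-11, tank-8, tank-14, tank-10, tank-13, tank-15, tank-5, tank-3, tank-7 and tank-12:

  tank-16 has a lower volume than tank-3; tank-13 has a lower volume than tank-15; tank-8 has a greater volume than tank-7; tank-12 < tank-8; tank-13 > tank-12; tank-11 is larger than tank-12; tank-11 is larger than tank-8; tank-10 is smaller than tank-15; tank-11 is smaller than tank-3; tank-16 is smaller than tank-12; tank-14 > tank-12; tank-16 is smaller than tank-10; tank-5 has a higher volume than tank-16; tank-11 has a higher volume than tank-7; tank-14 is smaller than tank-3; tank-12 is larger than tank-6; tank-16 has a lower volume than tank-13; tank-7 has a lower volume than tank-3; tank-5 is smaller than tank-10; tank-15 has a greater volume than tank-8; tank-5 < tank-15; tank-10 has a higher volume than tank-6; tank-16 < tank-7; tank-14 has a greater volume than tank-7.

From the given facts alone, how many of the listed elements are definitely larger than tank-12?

6

From tank-12 the given relations immediately reach tank-13, tank-8, tank-14, tank-11.
From those, tank-15, tank-3 — 6 in total.
Nothing else is reachable above tank-12; 6 in all.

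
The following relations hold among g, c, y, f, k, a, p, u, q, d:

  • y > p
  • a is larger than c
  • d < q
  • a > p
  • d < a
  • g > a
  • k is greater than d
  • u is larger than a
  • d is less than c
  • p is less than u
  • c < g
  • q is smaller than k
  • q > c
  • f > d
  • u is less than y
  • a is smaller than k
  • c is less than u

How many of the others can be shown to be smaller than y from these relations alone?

5

From y the given relations immediately reach p, u.
From those, c, a — 4 in total.
From those, d — 5 in total.
Nothing else is reachable below y; 5 in all.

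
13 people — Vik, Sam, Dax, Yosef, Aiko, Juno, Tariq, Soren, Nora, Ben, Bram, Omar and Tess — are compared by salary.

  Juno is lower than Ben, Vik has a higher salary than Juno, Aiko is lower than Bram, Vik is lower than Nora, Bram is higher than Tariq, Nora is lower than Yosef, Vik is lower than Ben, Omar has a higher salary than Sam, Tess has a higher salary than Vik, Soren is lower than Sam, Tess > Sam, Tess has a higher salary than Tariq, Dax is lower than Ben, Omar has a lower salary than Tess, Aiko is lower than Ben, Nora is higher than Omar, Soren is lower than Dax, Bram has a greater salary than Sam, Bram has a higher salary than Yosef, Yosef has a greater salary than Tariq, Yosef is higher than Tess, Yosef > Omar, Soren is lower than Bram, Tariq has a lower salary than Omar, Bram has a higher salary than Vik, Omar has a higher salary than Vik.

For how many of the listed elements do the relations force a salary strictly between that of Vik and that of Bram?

Chaining upward from Vik reaches: Omar, Tess, Nora, Yosef, Ben.
Chaining downward from Bram reaches: Soren, Juno, Sam, Tariq, Aiko, Omar, Tess, Nora, Yosef.
Strictly between Vik and Bram are those in both lists: Omar, Tess, Nora, Yosef — 4 elements.

4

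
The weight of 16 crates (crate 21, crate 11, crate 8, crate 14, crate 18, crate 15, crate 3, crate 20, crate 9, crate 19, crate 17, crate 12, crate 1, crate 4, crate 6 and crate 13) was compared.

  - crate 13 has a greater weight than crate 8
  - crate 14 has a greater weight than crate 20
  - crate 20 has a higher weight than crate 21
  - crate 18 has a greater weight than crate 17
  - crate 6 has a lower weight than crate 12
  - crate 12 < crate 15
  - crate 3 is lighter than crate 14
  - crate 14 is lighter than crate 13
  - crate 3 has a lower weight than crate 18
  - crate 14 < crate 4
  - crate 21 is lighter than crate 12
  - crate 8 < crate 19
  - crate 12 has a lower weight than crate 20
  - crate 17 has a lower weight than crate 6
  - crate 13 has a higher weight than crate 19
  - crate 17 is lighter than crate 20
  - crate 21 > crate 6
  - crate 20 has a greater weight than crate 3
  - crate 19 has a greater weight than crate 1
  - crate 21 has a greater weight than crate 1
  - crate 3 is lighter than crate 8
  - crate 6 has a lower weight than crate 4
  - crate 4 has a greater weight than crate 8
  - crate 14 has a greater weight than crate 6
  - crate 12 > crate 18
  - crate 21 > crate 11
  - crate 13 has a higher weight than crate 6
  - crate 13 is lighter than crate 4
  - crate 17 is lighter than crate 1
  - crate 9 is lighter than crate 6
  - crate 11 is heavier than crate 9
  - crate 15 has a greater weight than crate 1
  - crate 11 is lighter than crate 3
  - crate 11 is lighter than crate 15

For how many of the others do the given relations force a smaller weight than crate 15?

9

Directly below crate 15: crate 11, crate 1, crate 12.
One step further: crate 9, crate 17, crate 6, crate 18, crate 21 (8 so far).
One step further: crate 3 (9 so far).
No other element is forced below crate 15 by the given relations, so the count is 9.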